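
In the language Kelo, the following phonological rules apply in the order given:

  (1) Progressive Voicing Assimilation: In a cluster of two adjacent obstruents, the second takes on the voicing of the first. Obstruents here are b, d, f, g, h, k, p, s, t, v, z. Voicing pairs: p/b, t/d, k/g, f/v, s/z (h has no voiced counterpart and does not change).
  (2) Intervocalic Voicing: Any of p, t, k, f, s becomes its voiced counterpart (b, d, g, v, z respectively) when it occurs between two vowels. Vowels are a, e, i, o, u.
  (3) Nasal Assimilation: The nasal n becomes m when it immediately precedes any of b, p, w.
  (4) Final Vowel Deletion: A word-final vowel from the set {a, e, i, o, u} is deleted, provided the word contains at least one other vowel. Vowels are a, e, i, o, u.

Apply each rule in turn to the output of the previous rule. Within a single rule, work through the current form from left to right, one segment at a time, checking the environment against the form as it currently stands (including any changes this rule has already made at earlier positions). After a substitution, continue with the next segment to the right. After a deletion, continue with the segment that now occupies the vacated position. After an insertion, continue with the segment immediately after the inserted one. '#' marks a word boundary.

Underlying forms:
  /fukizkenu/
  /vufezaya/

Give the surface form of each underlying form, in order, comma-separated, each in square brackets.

[fugizgen], [vuvezay]

/fukizkenu/:
  (1) Progressive Voicing Assimilation: [fukizkenu] → [fukizgenu]
  (2) Intervocalic Voicing: [fukizgenu] → [fugizgenu]
  (3) Nasal Assimilation: no change — [fugizgenu]
  (4) Final Vowel Deletion: [fugizgenu] → [fugizgen]
/vufezaya/:
  (1) Progressive Voicing Assimilation: no change — [vufezaya]
  (2) Intervocalic Voicing: [vufezaya] → [vuvezaya]
  (3) Nasal Assimilation: no change — [vuvezaya]
  (4) Final Vowel Deletion: [vuvezaya] → [vuvezay]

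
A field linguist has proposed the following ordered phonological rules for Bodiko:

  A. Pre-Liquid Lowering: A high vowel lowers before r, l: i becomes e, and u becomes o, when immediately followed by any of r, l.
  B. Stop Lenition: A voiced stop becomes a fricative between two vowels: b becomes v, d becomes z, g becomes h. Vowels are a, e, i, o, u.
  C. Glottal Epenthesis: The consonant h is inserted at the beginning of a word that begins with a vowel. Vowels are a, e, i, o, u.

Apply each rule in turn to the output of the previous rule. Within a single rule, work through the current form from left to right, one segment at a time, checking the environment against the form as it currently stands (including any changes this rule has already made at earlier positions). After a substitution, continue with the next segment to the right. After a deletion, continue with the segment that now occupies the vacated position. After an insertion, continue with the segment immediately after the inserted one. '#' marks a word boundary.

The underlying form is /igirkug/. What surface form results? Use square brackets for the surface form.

A Pre-Liquid Lowering: [igirkug] → [igerkug]
B Stop Lenition: [igerkug] → [iherkug]
C Glottal Epenthesis: [iherkug] → [hiherkug]

[hiherkug]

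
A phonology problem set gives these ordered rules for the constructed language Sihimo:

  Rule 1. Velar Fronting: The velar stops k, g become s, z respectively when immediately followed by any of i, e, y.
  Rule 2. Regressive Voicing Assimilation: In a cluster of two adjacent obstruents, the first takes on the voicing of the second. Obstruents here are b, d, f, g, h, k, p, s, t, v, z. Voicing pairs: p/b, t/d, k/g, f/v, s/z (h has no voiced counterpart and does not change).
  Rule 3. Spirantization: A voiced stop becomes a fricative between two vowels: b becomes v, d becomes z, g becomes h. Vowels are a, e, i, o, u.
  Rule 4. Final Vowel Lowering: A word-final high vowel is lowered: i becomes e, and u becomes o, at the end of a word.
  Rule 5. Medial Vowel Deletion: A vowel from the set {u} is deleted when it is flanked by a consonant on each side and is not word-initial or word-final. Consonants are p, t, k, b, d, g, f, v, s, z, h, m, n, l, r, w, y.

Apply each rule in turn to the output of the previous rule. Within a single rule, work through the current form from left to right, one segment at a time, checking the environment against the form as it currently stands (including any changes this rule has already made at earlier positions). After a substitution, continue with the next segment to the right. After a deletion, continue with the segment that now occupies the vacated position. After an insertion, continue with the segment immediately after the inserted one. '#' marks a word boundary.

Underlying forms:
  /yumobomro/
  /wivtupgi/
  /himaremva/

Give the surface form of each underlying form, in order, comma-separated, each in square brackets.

/yumobomro/:
  Rule 1 Velar Fronting: no change — [yumobomro]
  Rule 2 Regressive Voicing Assimilation: no change — [yumobomro]
  Rule 3 Spirantization: [yumobomro] → [yumovomro]
  Rule 4 Final Vowel Lowering: no change — [yumovomro]
  Rule 5 Medial Vowel Deletion: [yumovomro] → [ymovomro]
/wivtupgi/:
  Rule 1 Velar Fronting: [wivtupgi] → [wivtupzi]
  Rule 2 Regressive Voicing Assimilation: [wivtupzi] → [wiftubzi]
  Rule 3 Spirantization: no change — [wiftubzi]
  Rule 4 Final Vowel Lowering: [wiftubzi] → [wiftubze]
  Rule 5 Medial Vowel Deletion: [wiftubze] → [wiftbze]
/himaremva/:
  Rule 1 Velar Fronting: no change — [himaremva]
  Rule 2 Regressive Voicing Assimilation: no change — [himaremva]
  Rule 3 Spirantization: no change — [himaremva]
  Rule 4 Final Vowel Lowering: no change — [himaremva]
  Rule 5 Medial Vowel Deletion: no change — [himaremva]

[ymovomro], [wiftbze], [himaremva]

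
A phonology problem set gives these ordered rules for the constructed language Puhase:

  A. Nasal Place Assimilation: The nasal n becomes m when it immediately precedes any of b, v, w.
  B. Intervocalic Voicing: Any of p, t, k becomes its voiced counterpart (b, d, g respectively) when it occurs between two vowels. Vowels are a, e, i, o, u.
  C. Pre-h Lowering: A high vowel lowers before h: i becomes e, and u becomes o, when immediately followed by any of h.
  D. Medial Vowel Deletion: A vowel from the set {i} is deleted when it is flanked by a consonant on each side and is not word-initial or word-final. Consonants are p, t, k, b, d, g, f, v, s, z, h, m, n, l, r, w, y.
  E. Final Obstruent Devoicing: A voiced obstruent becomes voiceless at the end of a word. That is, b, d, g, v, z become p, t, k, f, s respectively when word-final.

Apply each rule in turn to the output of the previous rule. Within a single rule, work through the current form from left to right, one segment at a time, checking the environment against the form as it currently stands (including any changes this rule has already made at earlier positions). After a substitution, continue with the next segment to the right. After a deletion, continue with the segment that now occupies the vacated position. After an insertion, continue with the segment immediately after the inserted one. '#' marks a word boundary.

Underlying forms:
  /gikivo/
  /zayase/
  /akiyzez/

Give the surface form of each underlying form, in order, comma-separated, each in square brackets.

[ggvo], [zayase], [agyzes]

/gikivo/:
  A Nasal Place Assimilation: no change — [gikivo]
  B Intervocalic Voicing: [gikivo] → [gigivo]
  C Pre-h Lowering: no change — [gigivo]
  D Medial Vowel Deletion: [gigivo] → [ggvo]
  E Final Obstruent Devoicing: no change — [ggvo]
/zayase/:
  A Nasal Place Assimilation: no change — [zayase]
  B Intervocalic Voicing: no change — [zayase]
  C Pre-h Lowering: no change — [zayase]
  D Medial Vowel Deletion: no change — [zayase]
  E Final Obstruent Devoicing: no change — [zayase]
/akiyzez/:
  A Nasal Place Assimilation: no change — [akiyzez]
  B Intervocalic Voicing: [akiyzez] → [agiyzez]
  C Pre-h Lowering: no change — [agiyzez]
  D Medial Vowel Deletion: [agiyzez] → [agyzez]
  E Final Obstruent Devoicing: [agyzez] → [agyzes]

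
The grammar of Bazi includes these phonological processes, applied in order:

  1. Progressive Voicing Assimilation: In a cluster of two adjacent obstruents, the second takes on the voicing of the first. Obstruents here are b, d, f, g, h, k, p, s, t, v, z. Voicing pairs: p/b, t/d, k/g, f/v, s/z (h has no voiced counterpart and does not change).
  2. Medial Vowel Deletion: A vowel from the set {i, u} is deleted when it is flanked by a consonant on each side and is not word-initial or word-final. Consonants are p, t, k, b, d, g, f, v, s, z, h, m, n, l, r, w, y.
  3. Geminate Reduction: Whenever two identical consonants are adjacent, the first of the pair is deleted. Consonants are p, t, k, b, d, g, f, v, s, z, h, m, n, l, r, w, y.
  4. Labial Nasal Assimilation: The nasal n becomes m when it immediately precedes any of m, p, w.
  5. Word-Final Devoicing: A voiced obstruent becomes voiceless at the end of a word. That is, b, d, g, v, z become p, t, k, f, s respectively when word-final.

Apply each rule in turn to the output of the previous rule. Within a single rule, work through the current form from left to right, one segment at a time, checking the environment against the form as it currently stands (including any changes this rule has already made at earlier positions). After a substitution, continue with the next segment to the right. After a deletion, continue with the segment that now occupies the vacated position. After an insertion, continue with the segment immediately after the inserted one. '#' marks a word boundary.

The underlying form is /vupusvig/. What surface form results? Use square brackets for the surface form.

1 Progressive Voicing Assimilation: [vupusvig] → [vupusfig]
2 Medial Vowel Deletion: [vupusfig] → [vpsfg]
3 Geminate Reduction: no change — [vpsfg]
4 Labial Nasal Assimilation: no change — [vpsfg]
5 Word-Final Devoicing: [vpsfg] → [vpsfk]

[vpsfk]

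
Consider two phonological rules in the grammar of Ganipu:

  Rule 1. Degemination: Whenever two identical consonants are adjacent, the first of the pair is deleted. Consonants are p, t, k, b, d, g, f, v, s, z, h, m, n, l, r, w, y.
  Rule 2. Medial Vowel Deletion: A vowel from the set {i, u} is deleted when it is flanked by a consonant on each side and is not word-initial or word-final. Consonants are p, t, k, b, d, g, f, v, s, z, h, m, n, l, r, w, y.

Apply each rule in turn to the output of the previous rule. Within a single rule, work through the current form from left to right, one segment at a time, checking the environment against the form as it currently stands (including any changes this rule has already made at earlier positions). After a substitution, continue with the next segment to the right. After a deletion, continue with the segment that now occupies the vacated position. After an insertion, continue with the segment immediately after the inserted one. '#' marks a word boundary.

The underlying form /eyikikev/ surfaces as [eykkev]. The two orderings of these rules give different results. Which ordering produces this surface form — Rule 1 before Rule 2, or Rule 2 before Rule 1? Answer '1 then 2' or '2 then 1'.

Order 1 then 2:
  1 Degemination: no change — [eyikikev]
  2 Medial Vowel Deletion: [eyikikev] → [eykkev]
  result: [eykkev]
Order 2 then 1:
  2 Medial Vowel Deletion: [eyikikev] → [eykkev]
  1 Degemination: [eykkev] → [eykev]
  result: [eykev]

1 then 2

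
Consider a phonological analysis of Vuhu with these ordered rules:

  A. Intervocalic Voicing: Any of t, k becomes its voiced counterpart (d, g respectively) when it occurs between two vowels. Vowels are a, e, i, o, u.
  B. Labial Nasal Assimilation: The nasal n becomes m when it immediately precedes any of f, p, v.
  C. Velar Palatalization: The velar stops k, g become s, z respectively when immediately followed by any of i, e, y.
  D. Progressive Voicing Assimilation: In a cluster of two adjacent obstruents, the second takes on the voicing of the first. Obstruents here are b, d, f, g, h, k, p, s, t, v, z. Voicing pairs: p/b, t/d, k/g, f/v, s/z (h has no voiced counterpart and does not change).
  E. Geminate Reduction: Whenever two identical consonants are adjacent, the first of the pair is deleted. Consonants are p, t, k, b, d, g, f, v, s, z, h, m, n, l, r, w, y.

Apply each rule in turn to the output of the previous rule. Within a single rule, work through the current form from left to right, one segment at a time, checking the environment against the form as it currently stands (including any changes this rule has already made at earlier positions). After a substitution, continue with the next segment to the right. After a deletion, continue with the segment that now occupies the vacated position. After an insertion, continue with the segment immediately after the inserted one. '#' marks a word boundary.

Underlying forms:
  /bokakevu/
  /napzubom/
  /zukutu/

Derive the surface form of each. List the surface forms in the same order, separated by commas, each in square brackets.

/bokakevu/:
  A Intervocalic Voicing: [bokakevu] → [bogagevu]
  B Labial Nasal Assimilation: no change — [bogagevu]
  C Velar Palatalization: [bogagevu] → [bogazevu]
  D Progressive Voicing Assimilation: no change — [bogazevu]
  E Geminate Reduction: no change — [bogazevu]
/napzubom/:
  A Intervocalic Voicing: no change — [napzubom]
  B Labial Nasal Assimilation: no change — [napzubom]
  C Velar Palatalization: no change — [napzubom]
  D Progressive Voicing Assimilation: [napzubom] → [napsubom]
  E Geminate Reduction: no change — [napsubom]
/zukutu/:
  A Intervocalic Voicing: [zukutu] → [zugudu]
  B Labial Nasal Assimilation: no change — [zugudu]
  C Velar Palatalization: no change — [zugudu]
  D Progressive Voicing Assimilation: no change — [zugudu]
  E Geminate Reduction: no change — [zugudu]

[bogazevu], [napsubom], [zugudu]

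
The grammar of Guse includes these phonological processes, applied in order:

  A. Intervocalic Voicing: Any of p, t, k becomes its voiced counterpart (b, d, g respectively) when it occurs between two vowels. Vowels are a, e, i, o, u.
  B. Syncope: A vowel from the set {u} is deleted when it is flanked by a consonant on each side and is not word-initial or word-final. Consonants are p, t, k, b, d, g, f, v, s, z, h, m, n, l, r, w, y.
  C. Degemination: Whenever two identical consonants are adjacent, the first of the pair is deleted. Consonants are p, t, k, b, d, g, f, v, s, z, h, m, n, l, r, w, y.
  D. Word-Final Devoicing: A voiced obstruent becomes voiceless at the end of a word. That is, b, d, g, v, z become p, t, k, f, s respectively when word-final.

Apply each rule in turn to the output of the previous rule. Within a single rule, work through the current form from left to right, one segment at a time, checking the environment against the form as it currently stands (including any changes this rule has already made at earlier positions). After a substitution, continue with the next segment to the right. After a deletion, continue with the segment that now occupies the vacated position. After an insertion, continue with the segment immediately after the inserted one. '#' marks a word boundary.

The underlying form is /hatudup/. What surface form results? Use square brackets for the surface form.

[hadp]

A Intervocalic Voicing: [hatudup] → [hadudup]
B Syncope: [hadudup] → [haddp]
C Degemination: [haddp] → [hadp]
D Word-Final Devoicing: no change — [hadp]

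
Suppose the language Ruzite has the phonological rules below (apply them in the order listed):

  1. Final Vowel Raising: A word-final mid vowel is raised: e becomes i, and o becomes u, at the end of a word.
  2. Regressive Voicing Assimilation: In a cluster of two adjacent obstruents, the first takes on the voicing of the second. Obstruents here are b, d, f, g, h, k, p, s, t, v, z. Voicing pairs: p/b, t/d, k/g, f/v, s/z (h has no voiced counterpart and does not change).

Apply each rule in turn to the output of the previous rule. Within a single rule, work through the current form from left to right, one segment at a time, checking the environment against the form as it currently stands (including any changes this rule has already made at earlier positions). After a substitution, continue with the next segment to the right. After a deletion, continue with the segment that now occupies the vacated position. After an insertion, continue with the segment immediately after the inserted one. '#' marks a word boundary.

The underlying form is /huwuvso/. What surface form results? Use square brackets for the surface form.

[huwufsu]

1 Final Vowel Raising: [huwuvso] → [huwuvsu]
2 Regressive Voicing Assimilation: [huwuvsu] → [huwufsu]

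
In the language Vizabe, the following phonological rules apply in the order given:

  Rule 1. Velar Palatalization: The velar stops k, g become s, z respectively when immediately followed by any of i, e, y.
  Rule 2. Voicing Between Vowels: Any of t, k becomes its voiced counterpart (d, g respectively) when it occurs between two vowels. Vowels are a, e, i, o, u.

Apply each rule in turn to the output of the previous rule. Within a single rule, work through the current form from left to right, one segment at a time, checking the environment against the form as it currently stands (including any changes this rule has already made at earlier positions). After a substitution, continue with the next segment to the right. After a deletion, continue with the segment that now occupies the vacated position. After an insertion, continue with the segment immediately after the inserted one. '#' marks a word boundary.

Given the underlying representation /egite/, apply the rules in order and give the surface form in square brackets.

[ezide]

Rule 1 Velar Palatalization: [egite] → [ezite]
Rule 2 Voicing Between Vowels: [ezite] → [ezide]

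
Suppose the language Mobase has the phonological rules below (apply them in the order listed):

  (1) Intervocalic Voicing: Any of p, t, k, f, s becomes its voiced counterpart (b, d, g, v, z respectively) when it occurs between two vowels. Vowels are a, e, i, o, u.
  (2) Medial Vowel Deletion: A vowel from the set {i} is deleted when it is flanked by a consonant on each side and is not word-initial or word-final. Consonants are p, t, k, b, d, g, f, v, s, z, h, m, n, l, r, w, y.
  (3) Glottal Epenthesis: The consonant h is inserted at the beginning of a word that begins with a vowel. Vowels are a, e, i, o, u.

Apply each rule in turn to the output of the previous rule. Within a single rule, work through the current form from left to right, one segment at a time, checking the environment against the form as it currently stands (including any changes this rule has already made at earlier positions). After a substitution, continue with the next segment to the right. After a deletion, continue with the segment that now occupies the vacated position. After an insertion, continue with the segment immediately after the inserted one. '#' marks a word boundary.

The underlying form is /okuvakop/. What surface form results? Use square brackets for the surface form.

(1) Intervocalic Voicing: [okuvakop] → [oguvagop]
(2) Medial Vowel Deletion: no change — [oguvagop]
(3) Glottal Epenthesis: [oguvagop] → [hoguvagop]

[hoguvagop]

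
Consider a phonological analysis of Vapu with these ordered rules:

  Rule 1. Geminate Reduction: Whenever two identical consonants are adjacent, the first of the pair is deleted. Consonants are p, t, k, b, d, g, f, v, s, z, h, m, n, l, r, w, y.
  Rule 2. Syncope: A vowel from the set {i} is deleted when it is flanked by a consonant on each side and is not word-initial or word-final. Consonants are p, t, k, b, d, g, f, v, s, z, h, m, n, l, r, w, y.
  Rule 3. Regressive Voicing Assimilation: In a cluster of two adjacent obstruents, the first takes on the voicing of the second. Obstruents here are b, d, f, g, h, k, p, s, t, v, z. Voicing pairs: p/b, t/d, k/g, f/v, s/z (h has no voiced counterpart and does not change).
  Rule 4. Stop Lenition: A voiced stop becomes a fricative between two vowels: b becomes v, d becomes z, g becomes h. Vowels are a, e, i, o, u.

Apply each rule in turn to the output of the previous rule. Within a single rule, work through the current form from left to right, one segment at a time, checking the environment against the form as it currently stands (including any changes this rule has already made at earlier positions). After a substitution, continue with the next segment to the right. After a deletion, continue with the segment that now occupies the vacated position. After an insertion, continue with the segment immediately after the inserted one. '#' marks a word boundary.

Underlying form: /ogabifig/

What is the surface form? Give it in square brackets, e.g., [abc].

[ohapvg]

Rule 1 Geminate Reduction: no change — [ogabifig]
Rule 2 Syncope: [ogabifig] → [ogabfg]
Rule 3 Regressive Voicing Assimilation: [ogabfg] → [ogapvg]
Rule 4 Stop Lenition: [ogapvg] → [ohapvg]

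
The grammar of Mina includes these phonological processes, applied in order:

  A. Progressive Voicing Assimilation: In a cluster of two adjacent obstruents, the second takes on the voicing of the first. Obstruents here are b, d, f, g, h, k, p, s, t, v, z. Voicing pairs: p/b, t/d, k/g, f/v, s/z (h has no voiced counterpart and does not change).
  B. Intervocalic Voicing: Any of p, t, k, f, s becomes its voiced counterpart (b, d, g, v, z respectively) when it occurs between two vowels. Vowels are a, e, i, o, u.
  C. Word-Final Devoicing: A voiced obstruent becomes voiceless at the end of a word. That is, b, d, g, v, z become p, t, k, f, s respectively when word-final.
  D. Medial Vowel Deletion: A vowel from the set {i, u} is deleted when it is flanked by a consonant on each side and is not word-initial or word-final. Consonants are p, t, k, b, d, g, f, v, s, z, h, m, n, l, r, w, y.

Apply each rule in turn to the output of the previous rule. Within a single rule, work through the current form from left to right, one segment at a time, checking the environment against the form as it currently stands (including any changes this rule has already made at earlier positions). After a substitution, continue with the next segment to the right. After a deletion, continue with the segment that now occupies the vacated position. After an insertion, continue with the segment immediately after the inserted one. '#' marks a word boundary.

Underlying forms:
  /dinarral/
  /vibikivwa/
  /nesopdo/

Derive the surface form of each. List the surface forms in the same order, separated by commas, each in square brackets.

[dnarral], [vbgvwa], [nezopto]

/dinarral/:
  A Progressive Voicing Assimilation: no change — [dinarral]
  B Intervocalic Voicing: no change — [dinarral]
  C Word-Final Devoicing: no change — [dinarral]
  D Medial Vowel Deletion: [dinarral] → [dnarral]
/vibikivwa/:
  A Progressive Voicing Assimilation: no change — [vibikivwa]
  B Intervocalic Voicing: [vibikivwa] → [vibigivwa]
  C Word-Final Devoicing: no change — [vibigivwa]
  D Medial Vowel Deletion: [vibigivwa] → [vbgvwa]
/nesopdo/:
  A Progressive Voicing Assimilation: [nesopdo] → [nesopto]
  B Intervocalic Voicing: [nesopto] → [nezopto]
  C Word-Final Devoicing: no change — [nezopto]
  D Medial Vowel Deletion: no change — [nezopto]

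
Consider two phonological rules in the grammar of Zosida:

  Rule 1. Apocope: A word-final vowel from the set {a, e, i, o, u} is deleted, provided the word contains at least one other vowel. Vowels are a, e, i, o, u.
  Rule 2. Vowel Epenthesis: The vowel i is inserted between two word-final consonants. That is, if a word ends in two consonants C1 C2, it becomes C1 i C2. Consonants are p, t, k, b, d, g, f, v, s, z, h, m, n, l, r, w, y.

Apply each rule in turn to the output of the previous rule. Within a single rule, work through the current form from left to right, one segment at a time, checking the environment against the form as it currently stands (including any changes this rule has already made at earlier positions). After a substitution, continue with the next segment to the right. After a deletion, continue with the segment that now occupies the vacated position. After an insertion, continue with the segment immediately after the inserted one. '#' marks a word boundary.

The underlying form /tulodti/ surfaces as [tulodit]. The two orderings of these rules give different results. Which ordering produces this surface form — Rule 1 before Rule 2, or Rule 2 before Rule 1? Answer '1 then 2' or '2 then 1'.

1 then 2

Order 1 then 2:
  1 Apocope: [tulodti] → [tulodt]
  2 Vowel Epenthesis: [tulodt] → [tulodit]
  result: [tulodit]
Order 2 then 1:
  2 Vowel Epenthesis: no change — [tulodti]
  1 Apocope: [tulodti] → [tulodt]
  result: [tulodt]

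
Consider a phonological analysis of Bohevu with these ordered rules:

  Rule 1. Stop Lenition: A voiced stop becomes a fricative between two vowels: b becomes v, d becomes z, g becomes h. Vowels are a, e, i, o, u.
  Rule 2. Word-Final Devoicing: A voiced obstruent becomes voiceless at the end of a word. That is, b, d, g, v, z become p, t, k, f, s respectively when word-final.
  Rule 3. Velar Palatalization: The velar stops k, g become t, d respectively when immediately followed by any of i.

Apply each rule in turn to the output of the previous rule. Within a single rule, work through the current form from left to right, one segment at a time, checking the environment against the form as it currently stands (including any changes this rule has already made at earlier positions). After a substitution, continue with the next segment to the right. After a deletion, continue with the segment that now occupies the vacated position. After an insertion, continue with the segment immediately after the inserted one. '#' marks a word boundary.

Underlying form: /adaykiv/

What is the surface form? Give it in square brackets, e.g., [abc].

Rule 1 Stop Lenition: [adaykiv] → [azaykiv]
Rule 2 Word-Final Devoicing: [azaykiv] → [azaykif]
Rule 3 Velar Palatalization: [azaykif] → [azaytif]

[azaytif]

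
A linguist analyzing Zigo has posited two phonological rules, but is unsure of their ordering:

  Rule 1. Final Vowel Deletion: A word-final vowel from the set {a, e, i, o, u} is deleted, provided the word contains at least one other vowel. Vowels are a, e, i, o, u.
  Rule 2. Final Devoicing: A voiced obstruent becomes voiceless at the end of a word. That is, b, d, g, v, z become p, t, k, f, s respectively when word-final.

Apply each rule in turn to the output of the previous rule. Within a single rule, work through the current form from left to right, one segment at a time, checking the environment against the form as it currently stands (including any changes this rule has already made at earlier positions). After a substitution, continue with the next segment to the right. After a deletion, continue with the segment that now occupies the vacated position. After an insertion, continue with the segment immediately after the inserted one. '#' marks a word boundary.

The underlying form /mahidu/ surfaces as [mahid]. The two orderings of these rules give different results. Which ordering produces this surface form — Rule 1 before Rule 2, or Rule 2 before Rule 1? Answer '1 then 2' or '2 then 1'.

Order 1 then 2:
  1 Final Vowel Deletion: [mahidu] → [mahid]
  2 Final Devoicing: [mahid] → [mahit]
  result: [mahit]
Order 2 then 1:
  2 Final Devoicing: no change — [mahidu]
  1 Final Vowel Deletion: [mahidu] → [mahid]
  result: [mahid]

2 then 1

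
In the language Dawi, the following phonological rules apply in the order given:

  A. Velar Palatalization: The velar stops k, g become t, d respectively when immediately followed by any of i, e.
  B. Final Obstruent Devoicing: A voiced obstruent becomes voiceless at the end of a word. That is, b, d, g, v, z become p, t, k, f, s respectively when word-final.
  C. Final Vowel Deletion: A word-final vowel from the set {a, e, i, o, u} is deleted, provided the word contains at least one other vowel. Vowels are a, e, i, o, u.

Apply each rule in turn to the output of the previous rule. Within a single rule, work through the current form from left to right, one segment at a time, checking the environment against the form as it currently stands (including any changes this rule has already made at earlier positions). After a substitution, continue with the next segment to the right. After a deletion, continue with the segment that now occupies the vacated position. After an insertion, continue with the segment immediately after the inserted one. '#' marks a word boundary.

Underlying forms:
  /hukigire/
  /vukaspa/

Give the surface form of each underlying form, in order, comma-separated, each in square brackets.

[hutidir], [vukasp]

/hukigire/:
  A Velar Palatalization: [hukigire] → [hutidire]
  B Final Obstruent Devoicing: no change — [hutidire]
  C Final Vowel Deletion: [hutidire] → [hutidir]
/vukaspa/:
  A Velar Palatalization: no change — [vukaspa]
  B Final Obstruent Devoicing: no change — [vukaspa]
  C Final Vowel Deletion: [vukaspa] → [vukasp]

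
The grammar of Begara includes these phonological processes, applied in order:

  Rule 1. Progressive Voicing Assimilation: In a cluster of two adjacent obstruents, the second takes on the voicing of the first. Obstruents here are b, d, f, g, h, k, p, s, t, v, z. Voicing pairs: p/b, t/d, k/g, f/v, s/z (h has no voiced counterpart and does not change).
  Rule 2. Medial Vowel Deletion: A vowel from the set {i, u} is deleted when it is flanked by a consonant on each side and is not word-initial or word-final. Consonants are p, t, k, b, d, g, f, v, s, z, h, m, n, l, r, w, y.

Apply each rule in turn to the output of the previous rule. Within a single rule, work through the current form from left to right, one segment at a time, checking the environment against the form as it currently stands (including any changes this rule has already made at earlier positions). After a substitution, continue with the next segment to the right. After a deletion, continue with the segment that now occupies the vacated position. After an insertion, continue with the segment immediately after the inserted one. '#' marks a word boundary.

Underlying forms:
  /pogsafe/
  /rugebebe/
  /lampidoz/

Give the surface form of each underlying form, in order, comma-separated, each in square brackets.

/pogsafe/:
  Rule 1 Progressive Voicing Assimilation: [pogsafe] → [pogzafe]
  Rule 2 Medial Vowel Deletion: no change — [pogzafe]
/rugebebe/:
  Rule 1 Progressive Voicing Assimilation: no change — [rugebebe]
  Rule 2 Medial Vowel Deletion: [rugebebe] → [rgebebe]
/lampidoz/:
  Rule 1 Progressive Voicing Assimilation: no change — [lampidoz]
  Rule 2 Medial Vowel Deletion: [lampidoz] → [lampdoz]

[pogzafe], [rgebebe], [lampdoz]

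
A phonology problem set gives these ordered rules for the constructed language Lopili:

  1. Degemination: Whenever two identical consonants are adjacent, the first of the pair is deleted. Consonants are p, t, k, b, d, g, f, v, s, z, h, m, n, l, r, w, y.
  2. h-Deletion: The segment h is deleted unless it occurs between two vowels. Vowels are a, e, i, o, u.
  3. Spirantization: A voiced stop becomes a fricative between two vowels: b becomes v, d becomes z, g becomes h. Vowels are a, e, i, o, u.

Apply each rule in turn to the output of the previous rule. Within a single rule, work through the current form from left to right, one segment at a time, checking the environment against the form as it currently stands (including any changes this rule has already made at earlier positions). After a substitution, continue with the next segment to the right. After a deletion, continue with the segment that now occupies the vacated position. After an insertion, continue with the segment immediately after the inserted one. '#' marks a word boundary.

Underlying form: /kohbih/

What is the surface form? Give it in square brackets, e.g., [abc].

1 Degemination: no change — [kohbih]
2 h-Deletion: [kohbih] → [kobi]
3 Spirantization: [kobi] → [kovi]

[kovi]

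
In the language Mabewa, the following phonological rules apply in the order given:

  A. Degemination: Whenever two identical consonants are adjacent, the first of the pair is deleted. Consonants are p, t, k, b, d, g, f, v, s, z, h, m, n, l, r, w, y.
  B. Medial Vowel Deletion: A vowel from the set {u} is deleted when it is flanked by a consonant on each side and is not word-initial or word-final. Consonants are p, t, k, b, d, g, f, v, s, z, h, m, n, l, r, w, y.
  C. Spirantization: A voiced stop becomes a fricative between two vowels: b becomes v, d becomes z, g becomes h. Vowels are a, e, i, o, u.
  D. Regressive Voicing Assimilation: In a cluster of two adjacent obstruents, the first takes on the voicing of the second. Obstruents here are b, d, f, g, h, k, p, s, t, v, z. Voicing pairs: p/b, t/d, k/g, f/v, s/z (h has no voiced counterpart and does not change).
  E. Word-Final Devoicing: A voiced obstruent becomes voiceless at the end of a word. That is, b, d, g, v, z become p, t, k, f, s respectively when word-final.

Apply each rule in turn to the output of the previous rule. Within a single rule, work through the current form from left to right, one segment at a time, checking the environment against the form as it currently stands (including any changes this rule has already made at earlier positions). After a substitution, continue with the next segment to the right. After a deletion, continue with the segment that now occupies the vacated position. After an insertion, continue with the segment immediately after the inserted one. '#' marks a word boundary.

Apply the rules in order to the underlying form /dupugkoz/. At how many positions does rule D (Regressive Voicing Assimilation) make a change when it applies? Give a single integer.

3

A Degemination: no change — [dupugkoz]
B Medial Vowel Deletion: [dupugkoz] → [dpgkoz]
C Spirantization: no change — [dpgkoz]
D Regressive Voicing Assimilation: [dpgkoz] → [tbkkoz]
E Word-Final Devoicing: [tbkkoz] → [tbkkos]
Rule D changed 3 position(s).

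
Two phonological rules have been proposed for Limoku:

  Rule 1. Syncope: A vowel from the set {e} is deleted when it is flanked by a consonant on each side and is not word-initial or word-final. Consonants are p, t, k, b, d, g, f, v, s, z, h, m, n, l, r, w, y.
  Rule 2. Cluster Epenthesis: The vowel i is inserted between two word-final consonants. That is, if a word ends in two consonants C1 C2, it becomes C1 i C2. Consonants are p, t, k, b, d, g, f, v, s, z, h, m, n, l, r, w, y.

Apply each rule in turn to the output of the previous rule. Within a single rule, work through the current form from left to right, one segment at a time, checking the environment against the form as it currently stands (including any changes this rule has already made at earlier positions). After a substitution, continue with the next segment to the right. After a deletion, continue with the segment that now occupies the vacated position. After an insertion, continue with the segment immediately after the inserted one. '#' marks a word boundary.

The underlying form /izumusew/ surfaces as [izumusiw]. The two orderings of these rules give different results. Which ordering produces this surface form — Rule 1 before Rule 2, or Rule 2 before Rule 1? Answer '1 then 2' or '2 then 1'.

1 then 2

Order 1 then 2:
  1 Syncope: [izumusew] → [izumusw]
  2 Cluster Epenthesis: [izumusw] → [izumusiw]
  result: [izumusiw]
Order 2 then 1:
  2 Cluster Epenthesis: no change — [izumusew]
  1 Syncope: [izumusew] → [izumusw]
  result: [izumusw]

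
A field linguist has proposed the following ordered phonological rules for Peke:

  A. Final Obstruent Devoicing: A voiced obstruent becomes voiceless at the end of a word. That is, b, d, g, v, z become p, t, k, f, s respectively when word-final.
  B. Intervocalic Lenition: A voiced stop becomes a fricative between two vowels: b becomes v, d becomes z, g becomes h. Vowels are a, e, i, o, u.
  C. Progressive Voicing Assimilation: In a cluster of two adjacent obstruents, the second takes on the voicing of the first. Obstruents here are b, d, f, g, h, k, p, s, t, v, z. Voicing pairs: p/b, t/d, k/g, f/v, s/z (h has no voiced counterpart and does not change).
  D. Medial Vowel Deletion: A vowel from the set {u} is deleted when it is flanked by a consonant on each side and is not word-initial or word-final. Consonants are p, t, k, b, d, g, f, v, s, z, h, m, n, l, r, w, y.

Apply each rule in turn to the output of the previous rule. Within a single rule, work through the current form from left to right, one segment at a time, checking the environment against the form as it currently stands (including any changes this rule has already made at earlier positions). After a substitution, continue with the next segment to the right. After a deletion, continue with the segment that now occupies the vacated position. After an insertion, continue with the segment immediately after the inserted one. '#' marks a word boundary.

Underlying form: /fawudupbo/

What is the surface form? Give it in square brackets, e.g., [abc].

[fawzppo]

A Final Obstruent Devoicing: no change — [fawudupbo]
B Intervocalic Lenition: [fawudupbo] → [fawuzupbo]
C Progressive Voicing Assimilation: [fawuzupbo] → [fawuzuppo]
D Medial Vowel Deletion: [fawuzuppo] → [fawzppo]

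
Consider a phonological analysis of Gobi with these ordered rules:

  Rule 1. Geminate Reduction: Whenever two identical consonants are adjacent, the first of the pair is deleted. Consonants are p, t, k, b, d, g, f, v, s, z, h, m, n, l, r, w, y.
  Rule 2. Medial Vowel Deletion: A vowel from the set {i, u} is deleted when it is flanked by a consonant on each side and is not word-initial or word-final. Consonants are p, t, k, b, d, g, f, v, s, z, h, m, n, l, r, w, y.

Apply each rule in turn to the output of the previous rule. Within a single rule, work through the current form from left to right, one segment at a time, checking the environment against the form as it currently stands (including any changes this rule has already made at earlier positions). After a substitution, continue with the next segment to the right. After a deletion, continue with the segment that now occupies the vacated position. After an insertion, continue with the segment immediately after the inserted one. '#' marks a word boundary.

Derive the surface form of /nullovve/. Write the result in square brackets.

[nlove]

Rule 1 Geminate Reduction: [nullovve] → [nulove]
Rule 2 Medial Vowel Deletion: [nulove] → [nlove]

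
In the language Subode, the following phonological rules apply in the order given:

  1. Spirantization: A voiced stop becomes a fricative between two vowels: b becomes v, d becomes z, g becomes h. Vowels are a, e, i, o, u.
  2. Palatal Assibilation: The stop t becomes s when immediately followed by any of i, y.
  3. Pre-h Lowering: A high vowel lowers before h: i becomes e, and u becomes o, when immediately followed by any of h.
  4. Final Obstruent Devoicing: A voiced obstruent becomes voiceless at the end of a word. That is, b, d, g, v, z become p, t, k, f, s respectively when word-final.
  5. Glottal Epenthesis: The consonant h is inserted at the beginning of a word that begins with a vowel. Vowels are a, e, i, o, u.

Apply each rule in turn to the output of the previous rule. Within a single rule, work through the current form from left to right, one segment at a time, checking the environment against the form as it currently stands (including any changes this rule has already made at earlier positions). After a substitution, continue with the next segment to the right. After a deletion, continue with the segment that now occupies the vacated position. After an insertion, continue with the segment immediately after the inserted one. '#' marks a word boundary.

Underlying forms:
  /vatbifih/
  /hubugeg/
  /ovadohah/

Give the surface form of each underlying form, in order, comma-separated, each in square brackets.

/vatbifih/:
  1 Spirantization: no change — [vatbifih]
  2 Palatal Assibilation: no change — [vatbifih]
  3 Pre-h Lowering: [vatbifih] → [vatbifeh]
  4 Final Obstruent Devoicing: no change — [vatbifeh]
  5 Glottal Epenthesis: no change — [vatbifeh]
/hubugeg/:
  1 Spirantization: [hubugeg] → [huvuheg]
  2 Palatal Assibilation: no change — [huvuheg]
  3 Pre-h Lowering: [huvuheg] → [huvoheg]
  4 Final Obstruent Devoicing: [huvoheg] → [huvohek]
  5 Glottal Epenthesis: no change — [huvohek]
/ovadohah/:
  1 Spirantization: [ovadohah] → [ovazohah]
  2 Palatal Assibilation: no change — [ovazohah]
  3 Pre-h Lowering: no change — [ovazohah]
  4 Final Obstruent Devoicing: no change — [ovazohah]
  5 Glottal Epenthesis: [ovazohah] → [hovazohah]

[vatbifeh], [huvohek], [hovazohah]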